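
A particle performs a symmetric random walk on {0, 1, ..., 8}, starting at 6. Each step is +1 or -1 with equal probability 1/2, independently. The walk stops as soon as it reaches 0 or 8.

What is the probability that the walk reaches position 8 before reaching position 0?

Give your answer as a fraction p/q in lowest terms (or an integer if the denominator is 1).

Symmetric walk (p = 1/2): the harmonic-function argument gives P(hit 8 before 0 | start at 6) = a/N.
P = 6/8 = 3/4

Answer: 3/4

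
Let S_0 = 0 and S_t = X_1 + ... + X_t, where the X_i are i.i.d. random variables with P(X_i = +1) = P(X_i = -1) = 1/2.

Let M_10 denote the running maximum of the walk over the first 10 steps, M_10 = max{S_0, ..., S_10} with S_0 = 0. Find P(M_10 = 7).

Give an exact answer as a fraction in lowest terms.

Let M_10 = max(S_0,...,S_10). Use the reflection principle: for j ≥ 1, #{paths with M_10 ≥ j} = #{S_10 ≥ j} + #{S_10 ≥ j+1}.
By reflection, #{M_10 ≥ 7} = #{S_10 ≥ 7} + #{S_10 ≥ 8} = 11 + 11 = 22.
#{M_10 ≥ 8} = #{S_10 ≥ 8} + #{S_10 ≥ 9} = 11 + 1 = 12.
#{M_10 = 7} = 22 - 12 = 10.
P(M_10 = 7) = 10/1024 = 5/512

Answer: 5/512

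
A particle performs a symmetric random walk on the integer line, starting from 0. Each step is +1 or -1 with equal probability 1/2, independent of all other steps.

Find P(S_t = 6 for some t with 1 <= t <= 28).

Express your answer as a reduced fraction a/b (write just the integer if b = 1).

Count via complement. Let g(t,s) = #length-t paths at position s with S_1..S_t all ≠ 6.
g(t,s) = g(t-1,s-1) + g(t-1,s+1) for s ≠ 6; g(t,6) = 0.
t=0: g(0,0)=1
t=1: g(1,-1)=1 g(1,1)=1
t=2: g(2,-2)=1 g(2,0)=2 g(2,2)=1
t=3: g(3,-3)=1 g(3,-1)=3 g(3,1)=3 g(3,3)=1
t=4: g(4,-4)=1 g(4,-2)=4 g(4,0)=6 g(4,2)=4 g(4,4)=1
t=5: g(5,-5)=1 g(5,-3)=5 g(5,-1)=10 g(5,1)=10 g(5,3)=5 g(5,5)=1
t=6: g(6,-6)=1 g(6,-4)=6 g(6,-2)=15 g(6,0)=20 g(6,2)=15 g(6,4)=6
t=7: g(7,-7)=1 g(7,-5)=7 g(7,-3)=21 g(7,-1)=35 g(7,1)=35 g(7,3)=21 g(7,5)=6
t=8: g(8,-8)=1 g(8,-6)=8 g(8,-4)=28 g(8,-2)=56 g(8,0)=70 g(8,2)=56 g(8,4)=27
t=9: g(9,-9)=1 g(9,-7)=9 g(9,-5)=36 g(9,-3)=84 g(9,-1)=126 g(9,1)=126 g(9,3)=83 g(9,5)=27
t=10: g(10,-10)=1 g(10,-8)=10 g(10,-6)=45 g(10,-4)=120 g(10,-2)=210 g(10,0)=252 g(10,2)=209 g(10,4)=110
t=11: g(11,-11)=1 g(11,-9)=11 g(11,-7)=55 g(11,-5)=165 g(11,-3)=330 g(11,-1)=462 g(11,1)=461 g(11,3)=319 g(11,5)=110
t=12: g(12,-12)=1 g(12,-10)=12 g(12,-8)=66 g(12,-6)=220 g(12,-4)=495 g(12,-2)=792 g(12,0)=923 g(12,2)=780 g(12,4)=429
t=13: g(13,-13)=1 g(13,-11)=13 g(13,-9)=78 g(13,-7)=286 g(13,-5)=715 g(13,-3)=1287 g(13,-1)=1715 g(13,1)=1703 g(13,3)=1209 g(13,5)=429
t=14: g(14,-14)=1 g(14,-12)=14 g(14,-10)=91 g(14,-8)=364 g(14,-6)=1001 g(14,-4)=2002 g(14,-2)=3002 g(14,0)=3418 g(14,2)=2912 g(14,4)=1638
t=15: g(15,-15)=1 g(15,-13)=15 g(15,-11)=105 g(15,-9)=455 g(15,-7)=1365 g(15,-5)=3003 g(15,-3)=5004 g(15,-1)=6420 g(15,1)=6330 g(15,3)=4550 g(15,5)=1638
t=16: g(16,-16)=1 g(16,-14)=16 g(16,-12)=120 g(16,-10)=560 g(16,-8)=1820 g(16,-6)=4368 g(16,-4)=8007 g(16,-2)=11424 g(16,0)=12750 g(16,2)=10880 g(16,4)=6188
t=17: g(17,-17)=1 g(17,-15)=17 g(17,-13)=136 g(17,-11)=680 g(17,-9)=2380 g(17,-7)=6188 g(17,-5)=12375 g(17,-3)=19431 g(17,-1)=24174 g(17,1)=23630 g(17,3)=17068 g(17,5)=6188
t=18: g(18,-18)=1 g(18,-16)=18 g(18,-14)=153 g(18,-12)=816 g(18,-10)=3060 g(18,-8)=8568 g(18,-6)=18563 g(18,-4)=31806 g(18,-2)=43605 g(18,0)=47804 g(18,2)=40698 g(18,4)=23256
t=19: g(19,-19)=1 g(19,-17)=19 g(19,-15)=171 g(19,-13)=969 g(19,-11)=3876 g(19,-9)=11628 g(19,-7)=27131 g(19,-5)=50369 g(19,-3)=75411 g(19,-1)=91409 g(19,1)=88502 g(19,3)=63954 g(19,5)=23256
t=20: g(20,-20)=1 g(20,-18)=20 g(20,-16)=190 g(20,-14)=1140 g(20,-12)=4845 g(20,-10)=15504 g(20,-8)=38759 g(20,-6)=77500 g(20,-4)=125780 g(20,-2)=166820 g(20,0)=179911 g(20,2)=152456 g(20,4)=87210
t=21: g(21,-21)=1 g(21,-19)=21 g(21,-17)=210 g(21,-15)=1330 g(21,-13)=5985 g(21,-11)=20349 g(21,-9)=54263 g(21,-7)=116259 g(21,-5)=203280 g(21,-3)=292600 g(21,-1)=346731 g(21,1)=332367 g(21,3)=239666 g(21,5)=87210
t=22: g(22,-22)=1 g(22,-20)=22 g(22,-18)=231 g(22,-16)=1540 g(22,-14)=7315 g(22,-12)=26334 g(22,-10)=74612 g(22,-8)=170522 g(22,-6)=319539 g(22,-4)=495880 g(22,-2)=639331 g(22,0)=679098 g(22,2)=572033 g(22,4)=326876
t=23: g(23,-23)=1 g(23,-21)=23 g(23,-19)=253 g(23,-17)=1771 g(23,-15)=8855 g(23,-13)=33649 g(23,-11)=100946 g(23,-9)=245134 g(23,-7)=490061 g(23,-5)=815419 g(23,-3)=1135211 g(23,-1)=1318429 g(23,1)=1251131 g(23,3)=898909 g(23,5)=326876
t=24: g(24,-24)=1 g(24,-22)=24 g(24,-20)=276 g(24,-18)=2024 g(24,-16)=10626 g(24,-14)=42504 g(24,-12)=134595 g(24,-10)=346080 g(24,-8)=735195 g(24,-6)=1305480 g(24,-4)=1950630 g(24,-2)=2453640 g(24,0)=2569560 g(24,2)=2150040 g(24,4)=1225785
t=25: g(25,-25)=1 g(25,-23)=25 g(25,-21)=300 g(25,-19)=2300 g(25,-17)=12650 g(25,-15)=53130 g(25,-13)=177099 g(25,-11)=480675 g(25,-9)=1081275 g(25,-7)=2040675 g(25,-5)=3256110 g(25,-3)=4404270 g(25,-1)=5023200 g(25,1)=4719600 g(25,3)=3375825 g(25,5)=1225785
t=26: g(26,-26)=1 g(26,-24)=26 g(26,-22)=325 g(26,-20)=2600 g(26,-18)=14950 g(26,-16)=65780 g(26,-14)=230229 g(26,-12)=657774 g(26,-10)=1561950 g(26,-8)=3121950 g(26,-6)=5296785 g(26,-4)=7660380 g(26,-2)=9427470 g(26,0)=9742800 g(26,2)=8095425 g(26,4)=4601610
t=27: g(27,-27)=1 g(27,-25)=27 g(27,-23)=351 g(27,-21)=2925 g(27,-19)=17550 g(27,-17)=80730 g(27,-15)=296009 g(27,-13)=888003 g(27,-11)=2219724 g(27,-9)=4683900 g(27,-7)=8418735 g(27,-5)=12957165 g(27,-3)=17087850 g(27,-1)=19170270 g(27,1)=17838225 g(27,3)=12697035 g(27,5)=4601610
t=28: g(28,-28)=1 g(28,-26)=28 g(28,-24)=378 g(28,-22)=3276 g(28,-20)=20475 g(28,-18)=98280 g(28,-16)=376739 g(28,-14)=1184012 g(28,-12)=3107727 g(28,-10)=6903624 g(28,-8)=13102635 g(28,-6)=21375900 g(28,-4)=30045015 g(28,-2)=36258120 g(28,0)=37008495 g(28,2)=30535260 g(28,4)=17298645
Paths never hitting 6: Σ_s g(28,s) = 197318610
Paths hitting 6: 2^28 - 197318610 = 71116846
P = 71116846/268435456 = 35558423/134217728

Answer: 35558423/134217728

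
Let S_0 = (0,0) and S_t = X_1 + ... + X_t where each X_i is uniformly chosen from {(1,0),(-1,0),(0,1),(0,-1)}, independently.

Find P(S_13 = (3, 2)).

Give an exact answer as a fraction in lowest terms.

Let h be the number of horizontal steps (so 13-h are vertical). To end at (3,2) need (h+3)/2 right-steps and ((13-h)+2)/2 up-steps.
Sum over h with 3 ≤ h ≤ 11, h ≡ 1 (mod 2), 13-h ≡ 0 (mod 2):
h=3: C(13,3)·C(3,3)·C(10,6) = 286·1·210 = 60060
h=5: C(13,5)·C(5,4)·C(8,5) = 1287·5·56 = 360360
h=7: C(13,7)·C(7,5)·C(6,4) = 1716·21·15 = 540540
h=9: C(13,9)·C(9,6)·C(4,3) = 715·84·4 = 240240
h=11: C(13,11)·C(11,7)·C(2,2) = 78·330·1 = 25740
Total favorable: 1226940
Total paths: 4^13 = 67108864
P = 1226940/67108864 = 306735/16777216

Answer: 306735/16777216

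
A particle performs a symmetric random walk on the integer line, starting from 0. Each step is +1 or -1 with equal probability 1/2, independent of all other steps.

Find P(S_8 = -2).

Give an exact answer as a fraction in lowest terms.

To reach position -2 after 8 steps: need 3 steps of +1 and 5 of -1.
Favorable paths: C(8,3) = 56
Total paths: 2^8 = 256
P = 56/256 = 7/32

Answer: 7/32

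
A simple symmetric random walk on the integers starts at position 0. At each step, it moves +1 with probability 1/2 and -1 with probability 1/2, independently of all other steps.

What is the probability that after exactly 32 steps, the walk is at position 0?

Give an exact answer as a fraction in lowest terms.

To return to 0 after 32 steps: need exactly 16 steps of +1 and 16 of -1.
Favorable paths: C(32,16) = 601080390
Total paths: 2^32 = 4294967296
P = 601080390/4294967296 = 300540195/2147483648

Answer: 300540195/2147483648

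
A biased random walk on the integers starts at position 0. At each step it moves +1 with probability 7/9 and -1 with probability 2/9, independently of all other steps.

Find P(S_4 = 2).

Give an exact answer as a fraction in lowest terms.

To reach position 2 after 4 steps: need 3 steps of +1 and 1 step of -1.
Number of such sequences: C(4,3) = 4
Each has probability (7/9)^3 · (2/9)^1 = 686/6561
P = 4 · 686/6561 = 2744/6561

Answer: 2744/6561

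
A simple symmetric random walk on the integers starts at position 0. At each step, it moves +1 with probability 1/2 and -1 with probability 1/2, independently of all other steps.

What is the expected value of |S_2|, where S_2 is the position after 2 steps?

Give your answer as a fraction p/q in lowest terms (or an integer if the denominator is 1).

S_2 takes values m ≡ 0 (mod 2) with |m| ≤ 2; P(S_2=m) = C(2,(2+m)/2)/2^2.
Total paths: 2^2 = 4
Distribution: P(S=-2)=1/4, P(S=0)=2/4, P(S=2)=1/4
E[|S_2|] = Σ_m |m|·P(S_2=m) = 4/4 = 1

Answer: 1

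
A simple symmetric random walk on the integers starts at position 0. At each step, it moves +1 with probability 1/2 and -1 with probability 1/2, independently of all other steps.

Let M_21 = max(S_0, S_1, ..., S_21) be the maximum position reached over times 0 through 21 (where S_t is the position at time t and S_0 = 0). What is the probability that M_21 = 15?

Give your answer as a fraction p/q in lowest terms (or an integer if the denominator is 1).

Answer: 665/1048576

Derivation:
Let M_21 = max(S_0,...,S_21). Use the reflection principle: for j ≥ 1, #{paths with M_21 ≥ j} = #{S_21 ≥ j} + #{S_21 ≥ j+1}.
By reflection, #{M_21 ≥ 15} = #{S_21 ≥ 15} + #{S_21 ≥ 16} = 1562 + 232 = 1794.
#{M_21 ≥ 16} = #{S_21 ≥ 16} + #{S_21 ≥ 17} = 232 + 232 = 464.
#{M_21 = 15} = 1794 - 464 = 1330.
P(M_21 = 15) = 1330/2097152 = 665/1048576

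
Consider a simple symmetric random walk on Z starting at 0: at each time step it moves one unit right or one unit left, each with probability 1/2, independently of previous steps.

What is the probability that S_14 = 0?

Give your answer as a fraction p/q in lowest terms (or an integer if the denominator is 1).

Answer: 429/2048

Derivation:
To return to 0 after 14 steps: need exactly 7 steps of +1 and 7 of -1.
Favorable paths: C(14,7) = 3432
Total paths: 2^14 = 16384
P = 3432/16384 = 429/2048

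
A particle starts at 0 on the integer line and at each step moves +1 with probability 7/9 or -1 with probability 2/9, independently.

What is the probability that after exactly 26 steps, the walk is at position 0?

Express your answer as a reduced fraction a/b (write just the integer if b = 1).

To be at 0 after 26 steps: need exactly 13 steps of +1 and 13 of -1.
Number of such sequences: C(26,13) = 10400600
Each has probability (7/9)^13 · (2/9)^13 = 793714773254144/6461081889226673298932241
P = 10400600 · 793714773254144/6461081889226673298932241 = 8255109870707050086400/6461081889226673298932241

Answer: 8255109870707050086400/6461081889226673298932241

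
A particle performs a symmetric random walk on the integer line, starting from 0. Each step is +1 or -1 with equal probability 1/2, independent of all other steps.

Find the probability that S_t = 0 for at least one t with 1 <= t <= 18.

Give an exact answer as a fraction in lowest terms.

Count via complement. Let g(t,s) = #length-t paths at position s with S_1..S_t all ≠ 0.
g(t,s) = g(t-1,s-1) + g(t-1,s+1) for s ≠ 0; g(t,0) = 0.
t=0: g(0,0)=1
t=1: g(1,-1)=1 g(1,1)=1
t=2: g(2,-2)=1 g(2,2)=1
t=3: g(3,-3)=1 g(3,-1)=1 g(3,1)=1 g(3,3)=1
t=4: g(4,-4)=1 g(4,-2)=2 g(4,2)=2 g(4,4)=1
t=5: g(5,-5)=1 g(5,-3)=3 g(5,-1)=2 g(5,1)=2 g(5,3)=3 g(5,5)=1
t=6: g(6,-6)=1 g(6,-4)=4 g(6,-2)=5 g(6,2)=5 g(6,4)=4 g(6,6)=1
t=7: g(7,-7)=1 g(7,-5)=5 g(7,-3)=9 g(7,-1)=5 g(7,1)=5 g(7,3)=9 g(7,5)=5 g(7,7)=1
t=8: g(8,-8)=1 g(8,-6)=6 g(8,-4)=14 g(8,-2)=14 g(8,2)=14 g(8,4)=14 g(8,6)=6 g(8,8)=1
t=9: g(9,-9)=1 g(9,-7)=7 g(9,-5)=20 g(9,-3)=28 g(9,-1)=14 g(9,1)=14 g(9,3)=28 g(9,5)=20 g(9,7)=7 g(9,9)=1
t=10: g(10,-10)=1 g(10,-8)=8 g(10,-6)=27 g(10,-4)=48 g(10,-2)=42 g(10,2)=42 g(10,4)=48 g(10,6)=27 g(10,8)=8 g(10,10)=1
t=11: g(11,-11)=1 g(11,-9)=9 g(11,-7)=35 g(11,-5)=75 g(11,-3)=90 g(11,-1)=42 g(11,1)=42 g(11,3)=90 g(11,5)=75 g(11,7)=35 g(11,9)=9 g(11,11)=1
t=12: g(12,-12)=1 g(12,-10)=10 g(12,-8)=44 g(12,-6)=110 g(12,-4)=165 g(12,-2)=132 g(12,2)=132 g(12,4)=165 g(12,6)=110 g(12,8)=44 g(12,10)=10 g(12,12)=1
t=13: g(13,-13)=1 g(13,-11)=11 g(13,-9)=54 g(13,-7)=154 g(13,-5)=275 g(13,-3)=297 g(13,-1)=132 g(13,1)=132 g(13,3)=297 g(13,5)=275 g(13,7)=154 g(13,9)=54 g(13,11)=11 g(13,13)=1
t=14: g(14,-14)=1 g(14,-12)=12 g(14,-10)=65 g(14,-8)=208 g(14,-6)=429 g(14,-4)=572 g(14,-2)=429 g(14,2)=429 g(14,4)=572 g(14,6)=429 g(14,8)=208 g(14,10)=65 g(14,12)=12 g(14,14)=1
t=15: g(15,-15)=1 g(15,-13)=13 g(15,-11)=77 g(15,-9)=273 g(15,-7)=637 g(15,-5)=1001 g(15,-3)=1001 g(15,-1)=429 g(15,1)=429 g(15,3)=1001 g(15,5)=1001 g(15,7)=637 g(15,9)=273 g(15,11)=77 g(15,13)=13 g(15,15)=1
t=16: g(16,-16)=1 g(16,-14)=14 g(16,-12)=90 g(16,-10)=350 g(16,-8)=910 g(16,-6)=1638 g(16,-4)=2002 g(16,-2)=1430 g(16,2)=1430 g(16,4)=2002 g(16,6)=1638 g(16,8)=910 g(16,10)=350 g(16,12)=90 g(16,14)=14 g(16,16)=1
t=17: g(17,-17)=1 g(17,-15)=15 g(17,-13)=104 g(17,-11)=440 g(17,-9)=1260 g(17,-7)=2548 g(17,-5)=3640 g(17,-3)=3432 g(17,-1)=1430 g(17,1)=1430 g(17,3)=3432 g(17,5)=3640 g(17,7)=2548 g(17,9)=1260 g(17,11)=440 g(17,13)=104 g(17,15)=15 g(17,17)=1
t=18: g(18,-18)=1 g(18,-16)=16 g(18,-14)=119 g(18,-12)=544 g(18,-10)=1700 g(18,-8)=3808 g(18,-6)=6188 g(18,-4)=7072 g(18,-2)=4862 g(18,2)=4862 g(18,4)=7072 g(18,6)=6188 g(18,8)=3808 g(18,10)=1700 g(18,12)=544 g(18,14)=119 g(18,16)=16 g(18,18)=1
Paths never hitting 0: Σ_s g(18,s) = 48620
Paths hitting 0: 2^18 - 48620 = 213524
P = 213524/262144 = 53381/65536

Answer: 53381/65536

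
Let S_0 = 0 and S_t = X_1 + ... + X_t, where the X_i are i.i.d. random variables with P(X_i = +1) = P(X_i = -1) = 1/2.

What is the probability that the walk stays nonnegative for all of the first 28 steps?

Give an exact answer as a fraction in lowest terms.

Let f(t,s) = #length-t paths at position s with S_1..S_t all ≥ 0.
f(t,s) = f(t-1,s-1) + f(t-1,s+1) for s ≥ 0; f(t,s) = 0 for s < 0.
t=0: f(0,0)=1
t=1: f(1,1)=1
t=2: f(2,0)=1 f(2,2)=1
t=3: f(3,1)=2 f(3,3)=1
t=4: f(4,0)=2 f(4,2)=3 f(4,4)=1
t=5: f(5,1)=5 f(5,3)=4 f(5,5)=1
t=6: f(6,0)=5 f(6,2)=9 f(6,4)=5 f(6,6)=1
t=7: f(7,1)=14 f(7,3)=14 f(7,5)=6 f(7,7)=1
t=8: f(8,0)=14 f(8,2)=28 f(8,4)=20 f(8,6)=7 f(8,8)=1
t=9: f(9,1)=42 f(9,3)=48 f(9,5)=27 f(9,7)=8 f(9,9)=1
t=10: f(10,0)=42 f(10,2)=90 f(10,4)=75 f(10,6)=35 f(10,8)=9 f(10,10)=1
t=11: f(11,1)=132 f(11,3)=165 f(11,5)=110 f(11,7)=44 f(11,9)=10 f(11,11)=1
t=12: f(12,0)=132 f(12,2)=297 f(12,4)=275 f(12,6)=154 f(12,8)=54 f(12,10)=11 f(12,12)=1
t=13: f(13,1)=429 f(13,3)=572 f(13,5)=429 f(13,7)=208 f(13,9)=65 f(13,11)=12 f(13,13)=1
t=14: f(14,0)=429 f(14,2)=1001 f(14,4)=1001 f(14,6)=637 f(14,8)=273 f(14,10)=77 f(14,12)=13 f(14,14)=1
t=15: f(15,1)=1430 f(15,3)=2002 f(15,5)=1638 f(15,7)=910 f(15,9)=350 f(15,11)=90 f(15,13)=14 f(15,15)=1
t=16: f(16,0)=1430 f(16,2)=3432 f(16,4)=3640 f(16,6)=2548 f(16,8)=1260 f(16,10)=440 f(16,12)=104 f(16,14)=15 f(16,16)=1
t=17: f(17,1)=4862 f(17,3)=7072 f(17,5)=6188 f(17,7)=3808 f(17,9)=1700 f(17,11)=544 f(17,13)=119 f(17,15)=16 f(17,17)=1
t=18: f(18,0)=4862 f(18,2)=11934 f(18,4)=13260 f(18,6)=9996 f(18,8)=5508 f(18,10)=2244 f(18,12)=663 f(18,14)=135 f(18,16)=17 f(18,18)=1
t=19: f(19,1)=16796 f(19,3)=25194 f(19,5)=23256 f(19,7)=15504 f(19,9)=7752 f(19,11)=2907 f(19,13)=798 f(19,15)=152 f(19,17)=18 f(19,19)=1
t=20: f(20,0)=16796 f(20,2)=41990 f(20,4)=48450 f(20,6)=38760 f(20,8)=23256 f(20,10)=10659 f(20,12)=3705 f(20,14)=950 f(20,16)=170 f(20,18)=19 f(20,20)=1
t=21: f(21,1)=58786 f(21,3)=90440 f(21,5)=87210 f(21,7)=62016 f(21,9)=33915 f(21,11)=14364 f(21,13)=4655 f(21,15)=1120 f(21,17)=189 f(21,19)=20 f(21,21)=1
t=22: f(22,0)=58786 f(22,2)=149226 f(22,4)=177650 f(22,6)=149226 f(22,8)=95931 f(22,10)=48279 f(22,12)=19019 f(22,14)=5775 f(22,16)=1309 f(22,18)=209 f(22,20)=21 f(22,22)=1
t=23: f(23,1)=208012 f(23,3)=326876 f(23,5)=326876 f(23,7)=245157 f(23,9)=144210 f(23,11)=67298 f(23,13)=24794 f(23,15)=7084 f(23,17)=1518 f(23,19)=230 f(23,21)=22 f(23,23)=1
t=24: f(24,0)=208012 f(24,2)=534888 f(24,4)=653752 f(24,6)=572033 f(24,8)=389367 f(24,10)=211508 f(24,12)=92092 f(24,14)=31878 f(24,16)=8602 f(24,18)=1748 f(24,20)=252 f(24,22)=23 f(24,24)=1
t=25: f(25,1)=742900 f(25,3)=1188640 f(25,5)=1225785 f(25,7)=961400 f(25,9)=600875 f(25,11)=303600 f(25,13)=123970 f(25,15)=40480 f(25,17)=10350 f(25,19)=2000 f(25,21)=275 f(25,23)=24 f(25,25)=1
t=26: f(26,0)=742900 f(26,2)=1931540 f(26,4)=2414425 f(26,6)=2187185 f(26,8)=1562275 f(26,10)=904475 f(26,12)=427570 f(26,14)=164450 f(26,16)=50830 f(26,18)=12350 f(26,20)=2275 f(26,22)=299 f(26,24)=25 f(26,26)=1
t=27: f(27,1)=2674440 f(27,3)=4345965 f(27,5)=4601610 f(27,7)=3749460 f(27,9)=2466750 f(27,11)=1332045 f(27,13)=592020 f(27,15)=215280 f(27,17)=63180 f(27,19)=14625 f(27,21)=2574 f(27,23)=324 f(27,25)=26 f(27,27)=1
t=28: f(28,0)=2674440 f(28,2)=7020405 f(28,4)=8947575 f(28,6)=8351070 f(28,8)=6216210 f(28,10)=3798795 f(28,12)=1924065 f(28,14)=807300 f(28,16)=278460 f(28,18)=77805 f(28,20)=17199 f(28,22)=2898 f(28,24)=350 f(28,26)=27 f(28,28)=1
Σ_s f(28,s) = 40116600
P = 40116600/268435456 = 5014575/33554432

Answer: 5014575/33554432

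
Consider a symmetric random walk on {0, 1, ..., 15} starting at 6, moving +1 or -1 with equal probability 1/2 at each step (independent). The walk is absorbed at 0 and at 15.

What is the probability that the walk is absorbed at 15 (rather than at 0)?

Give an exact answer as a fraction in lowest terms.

Answer: 2/5

Derivation:
Symmetric walk (p = 1/2): the harmonic-function argument gives P(hit 15 before 0 | start at 6) = a/N.
P = 6/15 = 2/5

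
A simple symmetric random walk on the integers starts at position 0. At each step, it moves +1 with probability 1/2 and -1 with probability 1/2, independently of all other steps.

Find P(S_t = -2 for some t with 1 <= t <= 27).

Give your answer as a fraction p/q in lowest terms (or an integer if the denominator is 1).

Count via complement. Let g(t,s) = #length-t paths at position s with S_1..S_t all ≠ -2.
g(t,s) = g(t-1,s-1) + g(t-1,s+1) for s ≠ -2; g(t,-2) = 0.
t=0: g(0,0)=1
t=1: g(1,-1)=1 g(1,1)=1
t=2: g(2,0)=2 g(2,2)=1
t=3: g(3,-1)=2 g(3,1)=3 g(3,3)=1
t=4: g(4,0)=5 g(4,2)=4 g(4,4)=1
t=5: g(5,-1)=5 g(5,1)=9 g(5,3)=5 g(5,5)=1
t=6: g(6,0)=14 g(6,2)=14 g(6,4)=6 g(6,6)=1
t=7: g(7,-1)=14 g(7,1)=28 g(7,3)=20 g(7,5)=7 g(7,7)=1
t=8: g(8,0)=42 g(8,2)=48 g(8,4)=27 g(8,6)=8 g(8,8)=1
t=9: g(9,-1)=42 g(9,1)=90 g(9,3)=75 g(9,5)=35 g(9,7)=9 g(9,9)=1
t=10: g(10,0)=132 g(10,2)=165 g(10,4)=110 g(10,6)=44 g(10,8)=10 g(10,10)=1
t=11: g(11,-1)=132 g(11,1)=297 g(11,3)=275 g(11,5)=154 g(11,7)=54 g(11,9)=11 g(11,11)=1
t=12: g(12,0)=429 g(12,2)=572 g(12,4)=429 g(12,6)=208 g(12,8)=65 g(12,10)=12 g(12,12)=1
t=13: g(13,-1)=429 g(13,1)=1001 g(13,3)=1001 g(13,5)=637 g(13,7)=273 g(13,9)=77 g(13,11)=13 g(13,13)=1
t=14: g(14,0)=1430 g(14,2)=2002 g(14,4)=1638 g(14,6)=910 g(14,8)=350 g(14,10)=90 g(14,12)=14 g(14,14)=1
t=15: g(15,-1)=1430 g(15,1)=3432 g(15,3)=3640 g(15,5)=2548 g(15,7)=1260 g(15,9)=440 g(15,11)=104 g(15,13)=15 g(15,15)=1
t=16: g(16,0)=4862 g(16,2)=7072 g(16,4)=6188 g(16,6)=3808 g(16,8)=1700 g(16,10)=544 g(16,12)=119 g(16,14)=16 g(16,16)=1
t=17: g(17,-1)=4862 g(17,1)=11934 g(17,3)=13260 g(17,5)=9996 g(17,7)=5508 g(17,9)=2244 g(17,11)=663 g(17,13)=135 g(17,15)=17 g(17,17)=1
t=18: g(18,0)=16796 g(18,2)=25194 g(18,4)=23256 g(18,6)=15504 g(18,8)=7752 g(18,10)=2907 g(18,12)=798 g(18,14)=152 g(18,16)=18 g(18,18)=1
t=19: g(19,-1)=16796 g(19,1)=41990 g(19,3)=48450 g(19,5)=38760 g(19,7)=23256 g(19,9)=10659 g(19,11)=3705 g(19,13)=950 g(19,15)=170 g(19,17)=19 g(19,19)=1
t=20: g(20,0)=58786 g(20,2)=90440 g(20,4)=87210 g(20,6)=62016 g(20,8)=33915 g(20,10)=14364 g(20,12)=4655 g(20,14)=1120 g(20,16)=189 g(20,18)=20 g(20,20)=1
t=21: g(21,-1)=58786 g(21,1)=149226 g(21,3)=177650 g(21,5)=149226 g(21,7)=95931 g(21,9)=48279 g(21,11)=19019 g(21,13)=5775 g(21,15)=1309 g(21,17)=209 g(21,19)=21 g(21,21)=1
t=22: g(22,0)=208012 g(22,2)=326876 g(22,4)=326876 g(22,6)=245157 g(22,8)=144210 g(22,10)=67298 g(22,12)=24794 g(22,14)=7084 g(22,16)=1518 g(22,18)=230 g(22,20)=22 g(22,22)=1
t=23: g(23,-1)=208012 g(23,1)=534888 g(23,3)=653752 g(23,5)=572033 g(23,7)=389367 g(23,9)=211508 g(23,11)=92092 g(23,13)=31878 g(23,15)=8602 g(23,17)=1748 g(23,19)=252 g(23,21)=23 g(23,23)=1
t=24: g(24,0)=742900 g(24,2)=1188640 g(24,4)=1225785 g(24,6)=961400 g(24,8)=600875 g(24,10)=303600 g(24,12)=123970 g(24,14)=40480 g(24,16)=10350 g(24,18)=2000 g(24,20)=275 g(24,22)=24 g(24,24)=1
t=25: g(25,-1)=742900 g(25,1)=1931540 g(25,3)=2414425 g(25,5)=2187185 g(25,7)=1562275 g(25,9)=904475 g(25,11)=427570 g(25,13)=164450 g(25,15)=50830 g(25,17)=12350 g(25,19)=2275 g(25,21)=299 g(25,23)=25 g(25,25)=1
t=26: g(26,0)=2674440 g(26,2)=4345965 g(26,4)=4601610 g(26,6)=3749460 g(26,8)=2466750 g(26,10)=1332045 g(26,12)=592020 g(26,14)=215280 g(26,16)=63180 g(26,18)=14625 g(26,20)=2574 g(26,22)=324 g(26,24)=26 g(26,26)=1
t=27: g(27,-1)=2674440 g(27,1)=7020405 g(27,3)=8947575 g(27,5)=8351070 g(27,7)=6216210 g(27,9)=3798795 g(27,11)=1924065 g(27,13)=807300 g(27,15)=278460 g(27,17)=77805 g(27,19)=17199 g(27,21)=2898 g(27,23)=350 g(27,25)=27 g(27,27)=1
Paths never hitting -2: Σ_s g(27,s) = 40116600
Paths hitting -2: 2^27 - 40116600 = 94101128
P = 94101128/134217728 = 11762641/16777216

Answer: 11762641/16777216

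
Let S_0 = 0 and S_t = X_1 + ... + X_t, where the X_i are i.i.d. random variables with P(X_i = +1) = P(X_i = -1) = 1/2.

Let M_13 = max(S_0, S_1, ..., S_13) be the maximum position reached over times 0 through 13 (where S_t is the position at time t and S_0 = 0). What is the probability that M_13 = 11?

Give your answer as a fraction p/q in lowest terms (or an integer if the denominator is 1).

Let M_13 = max(S_0,...,S_13). Use the reflection principle: for j ≥ 1, #{paths with M_13 ≥ j} = #{S_13 ≥ j} + #{S_13 ≥ j+1}.
By reflection, #{M_13 ≥ 11} = #{S_13 ≥ 11} + #{S_13 ≥ 12} = 14 + 1 = 15.
#{M_13 ≥ 12} = #{S_13 ≥ 12} + #{S_13 ≥ 13} = 1 + 1 = 2.
#{M_13 = 11} = 15 - 2 = 13.
P(M_13 = 11) = 13/8192 = 13/8192

Answer: 13/8192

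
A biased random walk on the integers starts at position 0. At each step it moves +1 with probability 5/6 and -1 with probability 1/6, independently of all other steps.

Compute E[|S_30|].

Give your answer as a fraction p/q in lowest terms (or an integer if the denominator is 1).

Answer: 1705819219516473776815/85290864089789104128

Derivation:
S_30 takes values m ≡ 0 (mod 2) with |m| ≤ 30; P(S_30=m) = C(30,(30+m)/2) · (5/6)^((30+m)/2) · (1/6)^((30-m)/2).
Distribution: P(S=-30)=1/221073919720733357899776, P(S=-28)=25/36845653286788892983296, P(S=-26)=3625/73691306573577785966592, P(S=-24)=126875/55268479930183339474944, P(S=-22)=634375/8187922952619753996288, P(S=-20)=8246875/4093961476309876998144, P(S=-18)=1030859375/24563768857859261988864, P(S=-16)=736328125/1023490369077469249536, P(S=-14)=84677734375/8187922952619753996288, P(S=-12)=4657275390625/36845653286788892983296, P(S=-10)=32600927734375/24563768857859261988864, P(S=-8)=74093017578125/6140942214464815497216, P(S=-6)=7038836669921875/73691306573577785966592, P(S=-4)=2707244873046875/4093961476309876998144, P(S=-2)=32873687744140625/8187922952619753996288, P(S=0)=32873687744140625/1535235553616203874304, P(S=2)=821842193603515625/8187922952619753996288, P(S=4)=1692028045654296875/4093961476309876998144, P(S=6)=109981822967529296875/73691306573577785966592, P(S=8)=28942584991455078125/6140942214464815497216, P(S=10)=318368434906005859375/24563768857859261988864, P(S=12)=1137030124664306640625/36845653286788892983296, P(S=14)=516831874847412109375/8187922952619753996288, P(S=16)=112354755401611328125/1023490369077469249536, P(S=18)=3932416439056396484375/24563768857859261988864, P(S=20)=786483287811279296875/4093961476309876998144, P(S=22)=1512467861175537109375/8187922952619753996288, P(S=24)=7562339305877685546875/55268479930183339474944, P(S=26)=5401670932769775390625/73691306573577785966592, P(S=28)=931322574615478515625/36845653286788892983296, P(S=30)=931322574615478515625/221073919720733357899776
E[|S_30|] = Σ_m |m|·P(S_30=m) = 1705819219516473776815/85290864089789104128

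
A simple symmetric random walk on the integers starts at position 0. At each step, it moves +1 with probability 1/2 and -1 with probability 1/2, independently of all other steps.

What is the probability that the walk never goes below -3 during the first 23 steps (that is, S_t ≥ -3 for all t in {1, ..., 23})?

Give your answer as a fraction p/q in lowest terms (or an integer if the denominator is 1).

Let f(t,s) = #length-t paths at position s with S_1..S_t all ≥ -3.
f(t,s) = f(t-1,s-1) + f(t-1,s+1) for s ≥ -3; f(t,s) = 0 for s < -3.
t=0: f(0,0)=1
t=1: f(1,-1)=1 f(1,1)=1
t=2: f(2,-2)=1 f(2,0)=2 f(2,2)=1
t=3: f(3,-3)=1 f(3,-1)=3 f(3,1)=3 f(3,3)=1
t=4: f(4,-2)=4 f(4,0)=6 f(4,2)=4 f(4,4)=1
t=5: f(5,-3)=4 f(5,-1)=10 f(5,1)=10 f(5,3)=5 f(5,5)=1
t=6: f(6,-2)=14 f(6,0)=20 f(6,2)=15 f(6,4)=6 f(6,6)=1
t=7: f(7,-3)=14 f(7,-1)=34 f(7,1)=35 f(7,3)=21 f(7,5)=7 f(7,7)=1
t=8: f(8,-2)=48 f(8,0)=69 f(8,2)=56 f(8,4)=28 f(8,6)=8 f(8,8)=1
t=9: f(9,-3)=48 f(9,-1)=117 f(9,1)=125 f(9,3)=84 f(9,5)=36 f(9,7)=9 f(9,9)=1
t=10: f(10,-2)=165 f(10,0)=242 f(10,2)=209 f(10,4)=120 f(10,6)=45 f(10,8)=10 f(10,10)=1
t=11: f(11,-3)=165 f(11,-1)=407 f(11,1)=451 f(11,3)=329 f(11,5)=165 f(11,7)=55 f(11,9)=11 f(11,11)=1
t=12: f(12,-2)=572 f(12,0)=858 f(12,2)=780 f(12,4)=494 f(12,6)=220 f(12,8)=66 f(12,10)=12 f(12,12)=1
t=13: f(13,-3)=572 f(13,-1)=1430 f(13,1)=1638 f(13,3)=1274 f(13,5)=714 f(13,7)=286 f(13,9)=78 f(13,11)=13 f(13,13)=1
t=14: f(14,-2)=2002 f(14,0)=3068 f(14,2)=2912 f(14,4)=1988 f(14,6)=1000 f(14,8)=364 f(14,10)=91 f(14,12)=14 f(14,14)=1
t=15: f(15,-3)=2002 f(15,-1)=5070 f(15,1)=5980 f(15,3)=4900 f(15,5)=2988 f(15,7)=1364 f(15,9)=455 f(15,11)=105 f(15,13)=15 f(15,15)=1
t=16: f(16,-2)=7072 f(16,0)=11050 f(16,2)=10880 f(16,4)=7888 f(16,6)=4352 f(16,8)=1819 f(16,10)=560 f(16,12)=120 f(16,14)=16 f(16,16)=1
t=17: f(17,-3)=7072 f(17,-1)=18122 f(17,1)=21930 f(17,3)=18768 f(17,5)=12240 f(17,7)=6171 f(17,9)=2379 f(17,11)=680 f(17,13)=136 f(17,15)=17 f(17,17)=1
t=18: f(18,-2)=25194 f(18,0)=40052 f(18,2)=40698 f(18,4)=31008 f(18,6)=18411 f(18,8)=8550 f(18,10)=3059 f(18,12)=816 f(18,14)=153 f(18,16)=18 f(18,18)=1
t=19: f(19,-3)=25194 f(19,-1)=65246 f(19,1)=80750 f(19,3)=71706 f(19,5)=49419 f(19,7)=26961 f(19,9)=11609 f(19,11)=3875 f(19,13)=969 f(19,15)=171 f(19,17)=19 f(19,19)=1
t=20: f(20,-2)=90440 f(20,0)=145996 f(20,2)=152456 f(20,4)=121125 f(20,6)=76380 f(20,8)=38570 f(20,10)=15484 f(20,12)=4844 f(20,14)=1140 f(20,16)=190 f(20,18)=20 f(20,20)=1
t=21: f(21,-3)=90440 f(21,-1)=236436 f(21,1)=298452 f(21,3)=273581 f(21,5)=197505 f(21,7)=114950 f(21,9)=54054 f(21,11)=20328 f(21,13)=5984 f(21,15)=1330 f(21,17)=210 f(21,19)=21 f(21,21)=1
t=22: f(22,-2)=326876 f(22,0)=534888 f(22,2)=572033 f(22,4)=471086 f(22,6)=312455 f(22,8)=169004 f(22,10)=74382 f(22,12)=26312 f(22,14)=7314 f(22,16)=1540 f(22,18)=231 f(22,20)=22 f(22,22)=1
t=23: f(23,-3)=326876 f(23,-1)=861764 f(23,1)=1106921 f(23,3)=1043119 f(23,5)=783541 f(23,7)=481459 f(23,9)=243386 f(23,11)=100694 f(23,13)=33626 f(23,15)=8854 f(23,17)=1771 f(23,19)=253 f(23,21)=23 f(23,23)=1
Σ_s f(23,s) = 4992288
P = 4992288/8388608 = 156009/262144

Answer: 156009/262144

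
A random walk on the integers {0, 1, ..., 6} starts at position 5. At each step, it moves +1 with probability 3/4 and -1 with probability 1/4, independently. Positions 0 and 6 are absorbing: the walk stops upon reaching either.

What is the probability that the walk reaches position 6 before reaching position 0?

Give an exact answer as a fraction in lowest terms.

Biased walk: p = 3/4, q = 1/4, r = q/p = 1/3
Gambler's ruin: P(hit 6 before 0 | start at 5) = (1 - r^a)/(1 - r^N)
r^5 = 1/243; r^6 = 1/729
P = (1 - 1/243) / (1 - 1/729) = 242/243 / 728/729 = 363/364

Answer: 363/364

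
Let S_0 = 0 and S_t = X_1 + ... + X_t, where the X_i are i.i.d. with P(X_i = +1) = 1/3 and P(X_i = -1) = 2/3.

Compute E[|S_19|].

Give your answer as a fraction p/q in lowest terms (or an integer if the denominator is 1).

Answer: 2556256903/387420489

Derivation:
S_19 takes values m ≡ 1 (mod 2) with |m| ≤ 19; P(S_19=m) = C(19,(19+m)/2) · (1/3)^((19+m)/2) · (2/3)^((19-m)/2).
Distribution: P(S=-19)=524288/1162261467, P(S=-17)=4980736/1162261467, P(S=-15)=2490368/129140163, P(S=-13)=21168128/387420489, P(S=-11)=42336256/387420489, P(S=-9)=21168128/129140163, P(S=-7)=74088448/387420489, P(S=-5)=68796416/387420489, P(S=-3)=17199104/129140163, P(S=-1)=94595072/1162261467, P(S=1)=47297536/1162261467, P(S=3)=2149888/129140163, P(S=5)=2149888/387420489, P(S=7)=578816/387420489, P(S=9)=41344/129140163, P(S=11)=20672/387420489, P(S=13)=2584/387420489, P(S=15)=76/129140163, P(S=17)=38/1162261467, P(S=19)=1/1162261467
E[|S_19|] = Σ_m |m|·P(S_19=m) = 2556256903/387420489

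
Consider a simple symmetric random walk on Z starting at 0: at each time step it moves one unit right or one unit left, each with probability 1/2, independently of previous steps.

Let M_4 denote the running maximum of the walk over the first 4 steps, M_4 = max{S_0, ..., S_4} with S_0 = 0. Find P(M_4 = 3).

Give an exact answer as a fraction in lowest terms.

Answer: 1/16

Derivation:
Let M_4 = max(S_0,...,S_4). Use the reflection principle: for j ≥ 1, #{paths with M_4 ≥ j} = #{S_4 ≥ j} + #{S_4 ≥ j+1}.
By reflection, #{M_4 ≥ 3} = #{S_4 ≥ 3} + #{S_4 ≥ 4} = 1 + 1 = 2.
#{M_4 ≥ 4} = #{S_4 ≥ 4} + #{S_4 ≥ 5} = 1 + 0 = 1.
#{M_4 = 3} = 2 - 1 = 1.
P(M_4 = 3) = 1/16 = 1/16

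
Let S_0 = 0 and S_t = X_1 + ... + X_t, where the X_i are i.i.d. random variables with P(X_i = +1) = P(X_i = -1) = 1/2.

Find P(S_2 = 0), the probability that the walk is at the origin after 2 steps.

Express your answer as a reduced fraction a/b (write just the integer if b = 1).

To return to 0 after 2 steps: need exactly 1 step of +1 and 1 of -1.
Favorable paths: C(2,1) = 2
Total paths: 2^2 = 4
P = 2/4 = 1/2

Answer: 1/2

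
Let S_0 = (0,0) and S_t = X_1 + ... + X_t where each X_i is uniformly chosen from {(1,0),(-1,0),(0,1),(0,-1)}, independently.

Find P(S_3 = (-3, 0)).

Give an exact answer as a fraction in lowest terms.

Answer: 1/64

Derivation:
Let h be the number of horizontal steps (so 3-h are vertical). To end at (-3,0) need (h-3)/2 right-steps and ((3-h)+0)/2 up-steps.
Sum over h with 3 ≤ h ≤ 3, h ≡ 1 (mod 2), 3-h ≡ 0 (mod 2):
h=3: C(3,3)·C(3,0)·C(0,0) = 1·1·1 = 1
Total favorable: 1
Total paths: 4^3 = 64
P = 1/64 = 1/64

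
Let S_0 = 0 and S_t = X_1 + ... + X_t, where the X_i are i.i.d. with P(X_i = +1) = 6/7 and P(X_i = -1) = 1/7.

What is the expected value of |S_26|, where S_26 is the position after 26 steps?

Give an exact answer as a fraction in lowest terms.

Answer: 24905575926653843191550/1341068619663964900807

Derivation:
S_26 takes values m ≡ 0 (mod 2) with |m| ≤ 26; P(S_26=m) = C(26,(26+m)/2) · (6/7)^((26+m)/2) · (1/7)^((26-m)/2).
Distribution: P(S=-26)=1/9387480337647754305649, P(S=-24)=156/9387480337647754305649, P(S=-22)=11700/9387480337647754305649, P(S=-20)=561600/9387480337647754305649, P(S=-18)=19375200/9387480337647754305649, P(S=-16)=511505280/9387480337647754305649, P(S=-14)=1534515840/1341068619663964900807, P(S=-12)=184141900800/9387480337647754305649, P(S=-10)=2624022086400/9387480337647754305649, P(S=-8)=31488265036800/9387480337647754305649, P(S=-6)=321180303375360/9387480337647754305649, P(S=-4)=2803028102184960/9387480337647754305649, P(S=-2)=21022710766387200/9387480337647754305649, P(S=0)=19405579168972800/1341068619663964900807, P(S=2)=756817587589939200/9387480337647754305649, P(S=4)=3632724420431708160/9387480337647754305649, P(S=6)=14984988234280796160/9387480337647754305649, P(S=8)=52888193768049868800/9387480337647754305649, P(S=10)=158664581304149606400/9387480337647754305649, P(S=12)=400836836978904268800/9387480337647754305649, P(S=14)=120251051093671280640/1341068619663964900807, P(S=16)=1443012613124055367680/9387480337647754305649, P(S=18)=1967744472441893683200/9387480337647754305649, P(S=20)=2053298579939367321600/9387480337647754305649, P(S=22)=1539973934954525491200/9387480337647754305649, P(S=24)=739187488778172235776/9387480337647754305649, P(S=26)=170581728179578208256/9387480337647754305649
E[|S_26|] = Σ_m |m|·P(S_26=m) = 24905575926653843191550/1341068619663964900807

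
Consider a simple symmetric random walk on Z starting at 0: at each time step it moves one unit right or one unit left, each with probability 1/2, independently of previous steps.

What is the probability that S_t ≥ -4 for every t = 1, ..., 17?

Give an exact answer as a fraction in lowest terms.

Answer: 24973/32768

Derivation:
Let f(t,s) = #length-t paths at position s with S_1..S_t all ≥ -4.
f(t,s) = f(t-1,s-1) + f(t-1,s+1) for s ≥ -4; f(t,s) = 0 for s < -4.
t=0: f(0,0)=1
t=1: f(1,-1)=1 f(1,1)=1
t=2: f(2,-2)=1 f(2,0)=2 f(2,2)=1
t=3: f(3,-3)=1 f(3,-1)=3 f(3,1)=3 f(3,3)=1
t=4: f(4,-4)=1 f(4,-2)=4 f(4,0)=6 f(4,2)=4 f(4,4)=1
t=5: f(5,-3)=5 f(5,-1)=10 f(5,1)=10 f(5,3)=5 f(5,5)=1
t=6: f(6,-4)=5 f(6,-2)=15 f(6,0)=20 f(6,2)=15 f(6,4)=6 f(6,6)=1
t=7: f(7,-3)=20 f(7,-1)=35 f(7,1)=35 f(7,3)=21 f(7,5)=7 f(7,7)=1
t=8: f(8,-4)=20 f(8,-2)=55 f(8,0)=70 f(8,2)=56 f(8,4)=28 f(8,6)=8 f(8,8)=1
t=9: f(9,-3)=75 f(9,-1)=125 f(9,1)=126 f(9,3)=84 f(9,5)=36 f(9,7)=9 f(9,9)=1
t=10: f(10,-4)=75 f(10,-2)=200 f(10,0)=251 f(10,2)=210 f(10,4)=120 f(10,6)=45 f(10,8)=10 f(10,10)=1
t=11: f(11,-3)=275 f(11,-1)=451 f(11,1)=461 f(11,3)=330 f(11,5)=165 f(11,7)=55 f(11,9)=11 f(11,11)=1
t=12: f(12,-4)=275 f(12,-2)=726 f(12,0)=912 f(12,2)=791 f(12,4)=495 f(12,6)=220 f(12,8)=66 f(12,10)=12 f(12,12)=1
t=13: f(13,-3)=1001 f(13,-1)=1638 f(13,1)=1703 f(13,3)=1286 f(13,5)=715 f(13,7)=286 f(13,9)=78 f(13,11)=13 f(13,13)=1
t=14: f(14,-4)=1001 f(14,-2)=2639 f(14,0)=3341 f(14,2)=2989 f(14,4)=2001 f(14,6)=1001 f(14,8)=364 f(14,10)=91 f(14,12)=14 f(14,14)=1
t=15: f(15,-3)=3640 f(15,-1)=5980 f(15,1)=6330 f(15,3)=4990 f(15,5)=3002 f(15,7)=1365 f(15,9)=455 f(15,11)=105 f(15,13)=15 f(15,15)=1
t=16: f(16,-4)=3640 f(16,-2)=9620 f(16,0)=12310 f(16,2)=11320 f(16,4)=7992 f(16,6)=4367 f(16,8)=1820 f(16,10)=560 f(16,12)=120 f(16,14)=16 f(16,16)=1
t=17: f(17,-3)=13260 f(17,-1)=21930 f(17,1)=23630 f(17,3)=19312 f(17,5)=12359 f(17,7)=6187 f(17,9)=2380 f(17,11)=680 f(17,13)=136 f(17,15)=17 f(17,17)=1
Σ_s f(17,s) = 99892
P = 99892/131072 = 24973/32768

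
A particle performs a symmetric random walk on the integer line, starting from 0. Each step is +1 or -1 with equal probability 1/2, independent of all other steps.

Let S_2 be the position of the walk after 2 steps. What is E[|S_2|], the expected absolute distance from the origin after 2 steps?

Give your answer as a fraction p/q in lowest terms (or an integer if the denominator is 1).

Answer: 1

Derivation:
S_2 takes values m ≡ 0 (mod 2) with |m| ≤ 2; P(S_2=m) = C(2,(2+m)/2)/2^2.
Total paths: 2^2 = 4
Distribution: P(S=-2)=1/4, P(S=0)=2/4, P(S=2)=1/4
E[|S_2|] = Σ_m |m|·P(S_2=m) = 4/4 = 1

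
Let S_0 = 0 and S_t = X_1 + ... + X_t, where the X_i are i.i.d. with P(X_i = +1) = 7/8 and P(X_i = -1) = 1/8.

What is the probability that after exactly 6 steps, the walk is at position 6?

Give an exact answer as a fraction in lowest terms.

To reach position 6 after 6 steps: need 6 steps of +1 and 0 steps of -1.
Number of such sequences: C(6,6) = 1
Each has probability (7/8)^6 · (1/8)^0 = 117649/262144
P = 1 · 117649/262144 = 117649/262144

Answer: 117649/262144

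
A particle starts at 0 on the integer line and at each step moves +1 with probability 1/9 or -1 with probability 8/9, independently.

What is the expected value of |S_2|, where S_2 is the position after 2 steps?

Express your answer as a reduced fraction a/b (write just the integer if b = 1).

Answer: 130/81

Derivation:
S_2 takes values m ≡ 0 (mod 2) with |m| ≤ 2; P(S_2=m) = C(2,(2+m)/2) · (1/9)^((2+m)/2) · (8/9)^((2-m)/2).
Distribution: P(S=-2)=64/81, P(S=0)=16/81, P(S=2)=1/81
E[|S_2|] = Σ_m |m|·P(S_2=m) = 130/81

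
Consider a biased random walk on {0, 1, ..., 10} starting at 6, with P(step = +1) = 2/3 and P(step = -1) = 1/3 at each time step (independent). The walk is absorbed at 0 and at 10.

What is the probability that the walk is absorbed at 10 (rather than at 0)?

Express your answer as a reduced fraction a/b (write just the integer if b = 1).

Answer: 336/341

Derivation:
Biased walk: p = 2/3, q = 1/3, r = q/p = 1/2
Gambler's ruin: P(hit 10 before 0 | start at 6) = (1 - r^a)/(1 - r^N)
r^6 = 1/64; r^10 = 1/1024
P = (1 - 1/64) / (1 - 1/1024) = 63/64 / 1023/1024 = 336/341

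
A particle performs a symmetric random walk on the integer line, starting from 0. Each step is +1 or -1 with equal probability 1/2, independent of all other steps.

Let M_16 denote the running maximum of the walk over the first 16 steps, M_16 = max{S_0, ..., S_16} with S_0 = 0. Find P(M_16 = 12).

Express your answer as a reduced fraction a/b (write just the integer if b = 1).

Let M_16 = max(S_0,...,S_16). Use the reflection principle: for j ≥ 1, #{paths with M_16 ≥ j} = #{S_16 ≥ j} + #{S_16 ≥ j+1}.
By reflection, #{M_16 ≥ 12} = #{S_16 ≥ 12} + #{S_16 ≥ 13} = 137 + 17 = 154.
#{M_16 ≥ 13} = #{S_16 ≥ 13} + #{S_16 ≥ 14} = 17 + 17 = 34.
#{M_16 = 12} = 154 - 34 = 120.
P(M_16 = 12) = 120/65536 = 15/8192

Answer: 15/8192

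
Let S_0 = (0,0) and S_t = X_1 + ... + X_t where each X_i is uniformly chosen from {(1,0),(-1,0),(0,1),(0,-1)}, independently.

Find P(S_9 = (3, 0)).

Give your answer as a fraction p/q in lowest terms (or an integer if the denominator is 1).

Let h be the number of horizontal steps (so 9-h are vertical). To end at (3,0) need (h+3)/2 right-steps and ((9-h)+0)/2 up-steps.
Sum over h with 3 ≤ h ≤ 9, h ≡ 1 (mod 2), 9-h ≡ 0 (mod 2):
h=3: C(9,3)·C(3,3)·C(6,3) = 84·1·20 = 1680
h=5: C(9,5)·C(5,4)·C(4,2) = 126·5·6 = 3780
h=7: C(9,7)·C(7,5)·C(2,1) = 36·21·2 = 1512
h=9: C(9,9)·C(9,6)·C(0,0) = 1·84·1 = 84
Total favorable: 7056
Total paths: 4^9 = 262144
P = 7056/262144 = 441/16384

Answer: 441/16384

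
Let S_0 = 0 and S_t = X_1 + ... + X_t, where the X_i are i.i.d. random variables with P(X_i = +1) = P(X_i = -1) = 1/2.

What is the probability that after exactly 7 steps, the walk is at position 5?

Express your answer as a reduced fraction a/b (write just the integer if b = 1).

To reach position 5 after 7 steps: need 6 steps of +1 and 1 of -1.
Favorable paths: C(7,6) = 7
Total paths: 2^7 = 128
P = 7/128 = 7/128

Answer: 7/128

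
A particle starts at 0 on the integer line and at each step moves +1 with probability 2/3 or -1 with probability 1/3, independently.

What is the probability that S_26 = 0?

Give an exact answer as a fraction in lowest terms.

To be at 0 after 26 steps: need exactly 13 steps of +1 and 13 of -1.
Number of such sequences: C(26,13) = 10400600
Each has probability (2/3)^13 · (1/3)^13 = 8192/2541865828329
P = 10400600 · 8192/2541865828329 = 85201715200/2541865828329

Answer: 85201715200/2541865828329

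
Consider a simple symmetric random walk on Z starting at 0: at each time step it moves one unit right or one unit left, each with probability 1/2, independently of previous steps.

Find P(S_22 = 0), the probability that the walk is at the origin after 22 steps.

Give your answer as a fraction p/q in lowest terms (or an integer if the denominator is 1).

To return to 0 after 22 steps: need exactly 11 steps of +1 and 11 of -1.
Favorable paths: C(22,11) = 705432
Total paths: 2^22 = 4194304
P = 705432/4194304 = 88179/524288

Answer: 88179/524288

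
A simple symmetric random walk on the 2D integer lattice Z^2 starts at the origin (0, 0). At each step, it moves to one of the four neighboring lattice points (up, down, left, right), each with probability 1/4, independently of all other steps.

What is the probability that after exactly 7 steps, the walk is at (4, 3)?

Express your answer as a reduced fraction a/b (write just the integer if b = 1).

Let h be the number of horizontal steps (so 7-h are vertical). To end at (4,3) need (h+4)/2 right-steps and ((7-h)+3)/2 up-steps.
Sum over h with 4 ≤ h ≤ 4, h ≡ 0 (mod 2), 7-h ≡ 1 (mod 2):
h=4: C(7,4)·C(4,4)·C(3,3) = 35·1·1 = 35
Total favorable: 35
Total paths: 4^7 = 16384
P = 35/16384 = 35/16384

Answer: 35/16384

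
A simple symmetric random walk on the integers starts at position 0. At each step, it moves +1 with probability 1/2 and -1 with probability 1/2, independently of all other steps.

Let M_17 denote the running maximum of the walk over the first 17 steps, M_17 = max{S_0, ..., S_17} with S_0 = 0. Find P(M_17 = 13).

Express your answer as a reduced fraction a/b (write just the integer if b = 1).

Answer: 17/16384

Derivation:
Let M_17 = max(S_0,...,S_17). Use the reflection principle: for j ≥ 1, #{paths with M_17 ≥ j} = #{S_17 ≥ j} + #{S_17 ≥ j+1}.
By reflection, #{M_17 ≥ 13} = #{S_17 ≥ 13} + #{S_17 ≥ 14} = 154 + 18 = 172.
#{M_17 ≥ 14} = #{S_17 ≥ 14} + #{S_17 ≥ 15} = 18 + 18 = 36.
#{M_17 = 13} = 172 - 36 = 136.
P(M_17 = 13) = 136/131072 = 17/16384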